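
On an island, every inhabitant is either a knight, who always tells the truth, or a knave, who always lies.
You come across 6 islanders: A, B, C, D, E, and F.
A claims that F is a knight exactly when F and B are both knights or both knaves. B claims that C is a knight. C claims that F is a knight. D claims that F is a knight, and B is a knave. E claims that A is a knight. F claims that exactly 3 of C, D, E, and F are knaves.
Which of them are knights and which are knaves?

A is a knave, B is a knave, C is a knave, D is a knave, E is a knave, and F is a knave.

A (knave): "F is a knight exactly when F and B are both knights or both knaves" — false. ✓
B (knave): "C is a knight" — false. ✓
C (knave): "F is a knight" — false. ✓
D is a knave, and the claim "F is a knight, and B is a knave" is indeed false.
As a knave, E's statement "A is a knight" should be false; it is.
F is a knave; "exactly 3 of C, D, E, and F are knaves" is false, as required.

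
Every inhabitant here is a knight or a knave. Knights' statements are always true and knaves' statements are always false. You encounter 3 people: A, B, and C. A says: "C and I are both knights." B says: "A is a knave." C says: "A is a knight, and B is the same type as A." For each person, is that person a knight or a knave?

A is a knave, B is a knight, and C is a knave.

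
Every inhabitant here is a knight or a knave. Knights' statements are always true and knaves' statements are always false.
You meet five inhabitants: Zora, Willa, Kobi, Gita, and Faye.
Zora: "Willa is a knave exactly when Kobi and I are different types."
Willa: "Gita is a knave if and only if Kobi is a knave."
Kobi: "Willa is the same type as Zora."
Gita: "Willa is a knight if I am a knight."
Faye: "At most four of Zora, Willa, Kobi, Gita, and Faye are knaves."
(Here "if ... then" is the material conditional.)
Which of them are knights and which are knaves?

Zora is a knight, Willa is a knight, Kobi is a knight, Gita is a knight, and Faye is a knight.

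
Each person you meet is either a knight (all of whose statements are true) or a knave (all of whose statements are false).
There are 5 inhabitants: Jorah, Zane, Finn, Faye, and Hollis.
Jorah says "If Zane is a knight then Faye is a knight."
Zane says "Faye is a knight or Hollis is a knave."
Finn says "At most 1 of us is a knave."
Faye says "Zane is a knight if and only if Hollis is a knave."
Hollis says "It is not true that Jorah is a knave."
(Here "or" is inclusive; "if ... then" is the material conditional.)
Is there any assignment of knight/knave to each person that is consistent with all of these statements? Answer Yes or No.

Checking all 32 assignments, each has at least one speaker whose statement's truth value contradicts their type.

No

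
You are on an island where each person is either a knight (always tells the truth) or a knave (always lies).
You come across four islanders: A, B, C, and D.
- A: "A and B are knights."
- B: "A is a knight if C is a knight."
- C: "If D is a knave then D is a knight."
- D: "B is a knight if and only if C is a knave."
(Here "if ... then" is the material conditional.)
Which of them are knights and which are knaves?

As a knave, A's statement "A and B are knights" should be false; it is.
As a knave, B's statement "A is a knight if C is a knight" should be false; it is.
C (knight): "if D is a knave then D is a knight" — true. ✓
D is a knight; "B is a knight if and only if C is a knave" is true, as required.

A is a knave, B is a knave, C is a knight, and D is a knight.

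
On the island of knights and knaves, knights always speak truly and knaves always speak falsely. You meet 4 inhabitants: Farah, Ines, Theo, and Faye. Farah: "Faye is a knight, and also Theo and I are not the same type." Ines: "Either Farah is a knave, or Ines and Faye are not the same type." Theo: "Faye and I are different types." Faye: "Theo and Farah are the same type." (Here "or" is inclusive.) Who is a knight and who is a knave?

Farah is a knave, and the claim "Faye is a knight, and also Theo and I are not the same type" is indeed false.
Ines is a knight, so "either Farah is a knave, or Ines and Faye are not the same type" must be True — and it is.
As a knight, Theo's statement "Faye and I are different types" should be True; it is.
Faye is a knave; "Theo and Farah are the same type" is false, as required.

Knights: Ines and Theo. Knaves: Farah and Faye.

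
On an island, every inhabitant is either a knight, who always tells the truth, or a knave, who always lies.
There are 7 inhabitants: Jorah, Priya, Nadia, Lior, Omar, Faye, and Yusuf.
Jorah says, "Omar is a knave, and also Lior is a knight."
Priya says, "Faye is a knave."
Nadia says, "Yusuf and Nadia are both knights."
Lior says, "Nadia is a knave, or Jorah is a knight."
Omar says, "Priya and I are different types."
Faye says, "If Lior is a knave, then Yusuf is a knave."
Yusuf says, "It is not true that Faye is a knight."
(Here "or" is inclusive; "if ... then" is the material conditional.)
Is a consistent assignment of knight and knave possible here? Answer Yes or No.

Yes

One consistent assignment: Jorah=knight, Priya=knave, Nadia=knave, Lior=knight, Omar=knave, Faye=knight, Yusuf=knave.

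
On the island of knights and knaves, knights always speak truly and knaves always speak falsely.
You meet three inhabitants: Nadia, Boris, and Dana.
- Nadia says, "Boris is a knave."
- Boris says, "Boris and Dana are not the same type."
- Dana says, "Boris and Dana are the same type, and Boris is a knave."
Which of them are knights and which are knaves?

Knights: Boris. Knaves: Nadia and Dana.

Suppose Nadia is a knight. Then Nadia's statement "Boris is a knave" would have to be true. Checking the 4 ways to assign the others, none is consistent with every speaker.
(For instance, with Boris=knight, Dana=knave, Nadia's claim "Boris is a knave" comes out false where it would need to be true.)
So Nadia must be a knave, making "Boris is a knave" false. Taking Nadia=knave, Boris=knight, Dana=knave, each remaining statement checks out:
  Boris (knight): "Boris and Dana are not the same type" — true. ✓
  Dana (knave): "Boris and Dana are the same type, and Boris is a knave" — false. ✓
This is the unique consistent assignment.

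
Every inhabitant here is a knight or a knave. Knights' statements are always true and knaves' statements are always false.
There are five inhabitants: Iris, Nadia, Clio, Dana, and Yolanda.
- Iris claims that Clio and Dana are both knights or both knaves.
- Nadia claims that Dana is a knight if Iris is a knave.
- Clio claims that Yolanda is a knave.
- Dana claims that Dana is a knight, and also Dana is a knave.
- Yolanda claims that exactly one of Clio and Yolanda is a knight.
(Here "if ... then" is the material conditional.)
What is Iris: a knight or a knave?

Iris is a knight.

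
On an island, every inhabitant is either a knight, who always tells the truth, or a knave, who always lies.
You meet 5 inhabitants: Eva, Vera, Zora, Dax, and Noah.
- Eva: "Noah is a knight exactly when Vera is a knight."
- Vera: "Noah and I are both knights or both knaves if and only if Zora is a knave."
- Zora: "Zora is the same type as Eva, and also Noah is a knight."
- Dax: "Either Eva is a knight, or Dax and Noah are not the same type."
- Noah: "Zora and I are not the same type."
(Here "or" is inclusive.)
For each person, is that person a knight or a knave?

Eva is a knight, so "Noah is a knight exactly when Vera is a knight" must be true — and it is.
Vera is a knight; "Noah and I are both knights or both knaves if and only if Zora is a knave" is true, as required.
Since Zora is a knave, "Zora is the same type as Eva, and also Noah is a knight" needs to be false, which holds.
Dax is a knight, so "either Eva is a knight, or Dax and Noah are not the same type" must be true — and it is.
Noah is a knight; "Zora and I are not the same type" is true, as required.

Eva is a knight, Vera is a knight, Zora is a knave, Dax is a knight, and Noah is a knight.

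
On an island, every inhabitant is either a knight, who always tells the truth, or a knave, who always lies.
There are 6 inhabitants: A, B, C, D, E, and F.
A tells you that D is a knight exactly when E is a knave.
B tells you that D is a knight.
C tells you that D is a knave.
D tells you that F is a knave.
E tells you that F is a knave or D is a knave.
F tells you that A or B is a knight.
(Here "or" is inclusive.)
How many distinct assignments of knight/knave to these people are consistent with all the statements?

1

Consistent assignments:
  A=knight, B=knave, C=knight, D=knave, E=knight, F=knight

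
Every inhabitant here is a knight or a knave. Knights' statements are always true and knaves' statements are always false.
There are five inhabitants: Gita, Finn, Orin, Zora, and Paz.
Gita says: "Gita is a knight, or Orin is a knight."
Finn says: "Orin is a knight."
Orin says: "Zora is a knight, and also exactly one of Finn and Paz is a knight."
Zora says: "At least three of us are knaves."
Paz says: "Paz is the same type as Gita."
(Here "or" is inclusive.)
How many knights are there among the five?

2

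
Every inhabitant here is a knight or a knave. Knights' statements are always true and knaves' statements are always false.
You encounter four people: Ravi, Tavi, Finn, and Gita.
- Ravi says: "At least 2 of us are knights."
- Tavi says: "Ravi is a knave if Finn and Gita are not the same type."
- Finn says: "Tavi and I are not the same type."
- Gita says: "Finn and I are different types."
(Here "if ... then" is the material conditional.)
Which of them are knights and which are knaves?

Since Ravi is a knight, "at least 2 of us are knights" needs to be true, which holds.
Tavi is a knave, so "Ravi is a knave if Finn and Gita are not the same type" must be False — and it is.
Since Finn is a knave, "Tavi and I are not the same type" needs to be False, which holds.
As a knight, Gita's statement "Finn and I are different types" should be true; it is.

Ravi is a knight, Tavi is a knave, Finn is a knave, and Gita is a knight.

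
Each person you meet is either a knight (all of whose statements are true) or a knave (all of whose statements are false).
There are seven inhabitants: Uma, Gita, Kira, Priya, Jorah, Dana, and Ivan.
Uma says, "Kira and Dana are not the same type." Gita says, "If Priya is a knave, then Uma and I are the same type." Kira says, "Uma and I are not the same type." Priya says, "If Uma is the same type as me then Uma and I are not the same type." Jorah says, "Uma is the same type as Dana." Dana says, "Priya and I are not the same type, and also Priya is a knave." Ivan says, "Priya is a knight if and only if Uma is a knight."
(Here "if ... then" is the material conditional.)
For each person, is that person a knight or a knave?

Uma is a knave, so "Kira and Dana are not the same type" must be False — and it is.
Gita is a knight; "if Priya is a knave, then Uma and I are the same type" is true, as required.
Kira (knave): "Uma and I are not the same type" — False. ✓
As a knight, Priya's statement "if Uma is the same type as me then Uma and I are not the same type" should be true; it is.
Since Jorah is a knight, "Uma is the same type as Dana" needs to be true, which holds.
As a knave, Dana's statement "Priya and I are not the same type, and also Priya is a knave" should be False; it is.
Since Ivan is a knave, "Priya is a knight if and only if Uma is a knight" needs to be False, which holds.

Uma is a knave, Gita is a knight, Kira is a knave, Priya is a knight, Jorah is a knight, Dana is a knave, and Ivan is a knave.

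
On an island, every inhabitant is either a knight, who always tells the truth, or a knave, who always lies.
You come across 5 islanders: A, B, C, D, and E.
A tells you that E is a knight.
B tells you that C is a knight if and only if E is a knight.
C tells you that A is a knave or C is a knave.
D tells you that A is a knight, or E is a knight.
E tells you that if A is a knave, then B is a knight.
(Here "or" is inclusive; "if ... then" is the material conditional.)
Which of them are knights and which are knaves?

Since A is a knave, "E is a knight" needs to be false, which holds.
B is a knave; "C is a knight if and only if E is a knight" is false, as required.
C is a knight; "A is a knave or C is a knave" is True, as required.
D is a knave; "A is a knight, or E is a knight" is false, as required.
E is a knave, so "if A is a knave, then B is a knight" must be false — and it is.

Knights: C. Knaves: A, B, D, and E.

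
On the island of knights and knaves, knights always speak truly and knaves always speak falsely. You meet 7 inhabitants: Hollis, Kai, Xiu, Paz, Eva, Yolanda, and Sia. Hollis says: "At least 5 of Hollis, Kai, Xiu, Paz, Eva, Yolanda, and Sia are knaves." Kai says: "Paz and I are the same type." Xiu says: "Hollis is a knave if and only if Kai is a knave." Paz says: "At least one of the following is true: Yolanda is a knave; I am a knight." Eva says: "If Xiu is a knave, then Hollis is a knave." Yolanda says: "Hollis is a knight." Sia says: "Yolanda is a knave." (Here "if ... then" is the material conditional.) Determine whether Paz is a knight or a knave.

Paz is a knight.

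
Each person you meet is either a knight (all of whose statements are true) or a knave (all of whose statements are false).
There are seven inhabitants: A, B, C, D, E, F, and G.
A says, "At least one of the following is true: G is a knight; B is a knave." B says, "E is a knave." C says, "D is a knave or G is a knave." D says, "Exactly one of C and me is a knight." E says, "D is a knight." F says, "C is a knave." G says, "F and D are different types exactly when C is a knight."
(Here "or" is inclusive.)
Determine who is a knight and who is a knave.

Knights: A, D, E, F, and G. Knaves: B and C.

A is a knight, so "at least one of the following is true: G is a knight; B is a knave" must be True — and it is.
As a knave, B's statement "E is a knave" should be False; it is.
Since C is a knave, "D is a knave or G is a knave" needs to be False, which holds.
Since D is a knight, "exactly one of C and me is a knight" needs to be True, which holds.
E is a knight, so "D is a knight" must be True — and it is.
F (knight): "C is a knave" — True. ✓
G is a knight, so "F and D are different types exactly when C is a knight" must be True — and it is.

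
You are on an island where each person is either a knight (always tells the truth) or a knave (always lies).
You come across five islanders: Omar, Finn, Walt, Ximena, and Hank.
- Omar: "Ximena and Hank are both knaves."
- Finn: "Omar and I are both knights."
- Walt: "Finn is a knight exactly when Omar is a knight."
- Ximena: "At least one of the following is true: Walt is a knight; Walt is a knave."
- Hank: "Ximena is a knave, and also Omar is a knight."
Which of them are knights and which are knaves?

Omar is a knave, Finn is a knave, Walt is a knight, Ximena is a knight, and Hank is a knave.

Omar is a knave, and the claim "Ximena and Hank are both knaves" is indeed False.
As a knave, Finn's statement "Omar and I are both knights" should be False; it is.
Since Walt is a knight, "Finn is a knight exactly when Omar is a knight" needs to be true, which holds.
Ximena is a knight, so "at least one of the following is true: Walt is a knight; Walt is a knave" must be true — and it is.
Hank (knave): "Ximena is a knave, and also Omar is a knight" — False. ✓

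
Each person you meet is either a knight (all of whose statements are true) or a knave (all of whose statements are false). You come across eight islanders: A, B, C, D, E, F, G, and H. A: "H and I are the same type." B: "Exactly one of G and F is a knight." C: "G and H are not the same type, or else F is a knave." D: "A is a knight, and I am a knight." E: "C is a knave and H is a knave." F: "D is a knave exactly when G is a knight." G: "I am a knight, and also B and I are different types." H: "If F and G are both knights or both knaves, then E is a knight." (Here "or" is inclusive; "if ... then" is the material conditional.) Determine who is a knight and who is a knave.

A (knight): "H and I are the same type" — true. ✓
B (knight): "exactly one of G and F is a knight" — true. ✓
As a knight, C's statement "G and H are not the same type, or else F is a knave" should be true; it is.
D (knight): "A is a knight, and I am a knight" — true. ✓
E is a knave; "C is a knave and H is a knave" is false, as required.
F is a knight, so "D is a knave exactly when G is a knight" must be true — and it is.
G (knave): "I am a knight, and also B and I are different types" — false. ✓
H is a knight, so "if F and G are both knights or both knaves, then E is a knight" must be true — and it is.

A is a knight, B is a knight, C is a knight, D is a knight, E is a knave, F is a knight, G is a knave, and H is a knight.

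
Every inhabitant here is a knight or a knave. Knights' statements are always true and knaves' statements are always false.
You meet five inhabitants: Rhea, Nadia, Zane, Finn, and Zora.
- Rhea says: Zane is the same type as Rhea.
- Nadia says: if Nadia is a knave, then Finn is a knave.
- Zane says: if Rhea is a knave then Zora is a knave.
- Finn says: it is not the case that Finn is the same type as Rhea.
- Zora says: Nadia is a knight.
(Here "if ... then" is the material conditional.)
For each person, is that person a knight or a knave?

Knights: Zane and Finn. Knaves: Rhea, Nadia, and Zora.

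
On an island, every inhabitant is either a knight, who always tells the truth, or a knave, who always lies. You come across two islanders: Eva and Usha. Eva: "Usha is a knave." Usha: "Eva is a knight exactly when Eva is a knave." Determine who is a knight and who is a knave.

Eva is a knight and Usha is a knave.

Eva (knight): "Usha is a knave" — True. ✓
As a knave, Usha's statement "Eva is a knight exactly when Eva is a knave" should be false; it is.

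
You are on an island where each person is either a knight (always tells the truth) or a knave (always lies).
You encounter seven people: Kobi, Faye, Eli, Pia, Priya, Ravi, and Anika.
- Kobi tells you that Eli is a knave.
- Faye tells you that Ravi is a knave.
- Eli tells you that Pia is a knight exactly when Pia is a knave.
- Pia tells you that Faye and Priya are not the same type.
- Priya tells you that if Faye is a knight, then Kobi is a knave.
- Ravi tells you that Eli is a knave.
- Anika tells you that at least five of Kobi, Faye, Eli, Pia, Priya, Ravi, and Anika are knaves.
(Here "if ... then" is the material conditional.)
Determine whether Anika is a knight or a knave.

Consistent assignments: {Kobi=knight, Faye=knave, Eli=knave, Pia=knight, Priya=knight, Ravi=knight, Anika=knave}
In every consistent assignment, Anika is a knave.

Anika is a knave.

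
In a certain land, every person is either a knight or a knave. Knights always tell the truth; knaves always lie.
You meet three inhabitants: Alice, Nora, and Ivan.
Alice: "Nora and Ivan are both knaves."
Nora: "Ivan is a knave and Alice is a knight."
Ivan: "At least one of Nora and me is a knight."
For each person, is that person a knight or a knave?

Alice is a knave, Nora is a knave, and Ivan is a knight.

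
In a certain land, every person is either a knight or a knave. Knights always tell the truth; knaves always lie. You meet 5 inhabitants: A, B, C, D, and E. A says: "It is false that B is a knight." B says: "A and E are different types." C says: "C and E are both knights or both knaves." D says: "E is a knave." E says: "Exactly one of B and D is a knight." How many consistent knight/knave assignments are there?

2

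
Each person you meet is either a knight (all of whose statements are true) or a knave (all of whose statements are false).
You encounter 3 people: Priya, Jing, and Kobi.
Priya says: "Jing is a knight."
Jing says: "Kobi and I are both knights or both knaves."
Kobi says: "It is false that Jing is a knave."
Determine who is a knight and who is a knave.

Knights: Priya, Jing, and Kobi. Knaves: none.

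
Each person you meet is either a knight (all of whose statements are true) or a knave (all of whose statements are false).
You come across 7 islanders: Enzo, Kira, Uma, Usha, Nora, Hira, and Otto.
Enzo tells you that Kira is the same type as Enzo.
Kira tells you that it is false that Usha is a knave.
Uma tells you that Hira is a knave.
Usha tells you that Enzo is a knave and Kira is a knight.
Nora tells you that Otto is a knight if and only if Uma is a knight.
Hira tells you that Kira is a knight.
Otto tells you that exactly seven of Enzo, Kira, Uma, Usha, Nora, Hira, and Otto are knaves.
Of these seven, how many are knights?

The unique consistent assignment is Enzo=knave, Kira=knight, Uma=knave, Usha=knight, Nora=knight, Hira=knight, Otto=knave.
That has 4 knights.

4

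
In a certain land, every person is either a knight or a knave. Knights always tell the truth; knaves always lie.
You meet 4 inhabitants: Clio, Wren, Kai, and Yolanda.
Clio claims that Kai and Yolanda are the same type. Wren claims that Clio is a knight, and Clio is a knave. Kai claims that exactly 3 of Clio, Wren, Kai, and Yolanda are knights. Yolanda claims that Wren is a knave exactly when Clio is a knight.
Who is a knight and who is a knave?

Clio is a knight, and the claim "Kai and Yolanda are the same type" is indeed true.
Since Wren is a knave, "Clio is a knight, and Clio is a knave" needs to be False, which holds.
Kai (knight): "exactly 3 of Clio, Wren, Kai, and Yolanda are knights" — true. ✓
As a knight, Yolanda's statement "Wren is a knave exactly when Clio is a knight" should be true; it is.

Clio is a knight, Wren is a knave, Kai is a knight, and Yolanda is a knight.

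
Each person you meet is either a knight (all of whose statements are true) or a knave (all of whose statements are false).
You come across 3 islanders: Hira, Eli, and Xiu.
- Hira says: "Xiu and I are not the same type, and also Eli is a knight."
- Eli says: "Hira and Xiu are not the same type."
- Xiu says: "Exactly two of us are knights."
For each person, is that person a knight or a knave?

Hira is a knave, Eli is a knave, and Xiu is a knave.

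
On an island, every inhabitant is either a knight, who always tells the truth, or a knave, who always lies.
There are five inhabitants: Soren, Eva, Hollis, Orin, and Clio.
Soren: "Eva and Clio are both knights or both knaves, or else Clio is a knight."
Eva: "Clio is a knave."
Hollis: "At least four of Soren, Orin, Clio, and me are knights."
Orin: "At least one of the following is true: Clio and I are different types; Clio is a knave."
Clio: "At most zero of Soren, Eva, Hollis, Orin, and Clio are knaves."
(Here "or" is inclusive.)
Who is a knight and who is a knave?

Soren is a knave, Eva is a knight, Hollis is a knave, Orin is a knight, and Clio is a knave.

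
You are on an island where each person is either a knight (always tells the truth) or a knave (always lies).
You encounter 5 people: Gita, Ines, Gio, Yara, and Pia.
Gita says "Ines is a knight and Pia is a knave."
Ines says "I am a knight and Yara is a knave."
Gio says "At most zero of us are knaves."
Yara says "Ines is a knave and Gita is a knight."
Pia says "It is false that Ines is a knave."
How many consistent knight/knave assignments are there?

2

Consistent assignments:
  Gita=knave, Ines=knight, Gio=knave, Yara=knave, Pia=knight
  Gita=knave, Ines=knave, Gio=knave, Yara=knave, Pia=knave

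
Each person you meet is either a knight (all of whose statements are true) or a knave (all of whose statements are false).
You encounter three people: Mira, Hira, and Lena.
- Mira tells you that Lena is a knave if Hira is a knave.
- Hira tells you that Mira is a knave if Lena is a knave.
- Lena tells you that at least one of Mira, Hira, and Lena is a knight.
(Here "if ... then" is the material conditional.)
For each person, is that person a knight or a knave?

Mira is a knight, Hira is a knight, and Lena is a knight.

Mira (knight): "Lena is a knave if Hira is a knave" — true. ✓
Hira is a knight; "Mira is a knave if Lena is a knave" is true, as required.
Lena (knight): "at least one of Mira, Hira, and Lena is a knight" — true. ✓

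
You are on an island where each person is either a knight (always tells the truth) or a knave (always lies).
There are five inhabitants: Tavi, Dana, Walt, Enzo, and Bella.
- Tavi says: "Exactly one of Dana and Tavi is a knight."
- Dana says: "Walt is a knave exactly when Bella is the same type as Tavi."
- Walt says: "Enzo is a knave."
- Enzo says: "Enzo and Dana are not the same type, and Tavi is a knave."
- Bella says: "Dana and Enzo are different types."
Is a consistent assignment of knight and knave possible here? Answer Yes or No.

One consistent assignment: Tavi=knave, Dana=knave, Walt=knight, Enzo=knave, Bella=knave.

Yes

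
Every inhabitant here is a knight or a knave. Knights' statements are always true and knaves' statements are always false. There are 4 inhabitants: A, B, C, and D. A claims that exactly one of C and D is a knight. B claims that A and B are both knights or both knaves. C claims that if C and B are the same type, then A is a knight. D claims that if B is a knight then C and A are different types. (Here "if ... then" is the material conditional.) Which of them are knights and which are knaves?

A is a knight, B is a knight, C is a knight, and D is a knave.

Since A is a knight, "exactly one of C and D is a knight" needs to be True, which holds.
As a knight, B's statement "A and B are both knights or both knaves" should be True; it is.
As a knight, C's statement "if C and B are the same type, then A is a knight" should be True; it is.
As a knave, D's statement "if B is a knight then C and A are different types" should be false; it is.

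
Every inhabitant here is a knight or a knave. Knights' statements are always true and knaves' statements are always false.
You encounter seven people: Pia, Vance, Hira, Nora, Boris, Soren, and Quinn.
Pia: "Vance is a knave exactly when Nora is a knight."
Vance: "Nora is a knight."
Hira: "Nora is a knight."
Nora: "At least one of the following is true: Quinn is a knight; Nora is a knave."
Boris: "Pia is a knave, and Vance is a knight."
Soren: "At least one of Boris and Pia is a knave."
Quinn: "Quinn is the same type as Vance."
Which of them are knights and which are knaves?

Knights: Vance, Hira, Nora, Boris, Soren, and Quinn. Knaves: Pia.

Pia is a knave; "Vance is a knave exactly when Nora is a knight" is false, as required.
Vance (knight): "Nora is a knight" — True. ✓
Hira (knight): "Nora is a knight" — True. ✓
Nora is a knight; "at least one of the following is true: Quinn is a knight; Nora is a knave" is True, as required.
Boris is a knight, and the claim "Pia is a knave, and Vance is a knight" is indeed True.
Soren is a knight, and the claim "at least one of Boris and Pia is a knave" is indeed True.
Quinn is a knight; "Quinn is the same type as Vance" is True, as required.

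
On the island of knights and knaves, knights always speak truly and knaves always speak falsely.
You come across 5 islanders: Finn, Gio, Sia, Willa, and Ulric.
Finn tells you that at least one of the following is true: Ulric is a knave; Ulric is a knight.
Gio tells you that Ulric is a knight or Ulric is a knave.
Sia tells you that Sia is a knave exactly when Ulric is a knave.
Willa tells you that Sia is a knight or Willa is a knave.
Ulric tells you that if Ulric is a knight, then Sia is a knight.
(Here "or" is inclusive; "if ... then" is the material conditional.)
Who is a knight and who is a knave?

Finn is a knight, so "at least one of the following is true: Ulric is a knave; Ulric is a knight" must be True — and it is.
Gio is a knight, and the claim "Ulric is a knight or Ulric is a knave" is indeed True.
Since Sia is a knight, "Sia is a knave exactly when Ulric is a knave" needs to be True, which holds.
Willa is a knight; "Sia is a knight or Willa is a knave" is True, as required.
Since Ulric is a knight, "if Ulric is a knight, then Sia is a knight" needs to be True, which holds.

Knights: Finn, Gio, Sia, Willa, and Ulric. Knaves: none.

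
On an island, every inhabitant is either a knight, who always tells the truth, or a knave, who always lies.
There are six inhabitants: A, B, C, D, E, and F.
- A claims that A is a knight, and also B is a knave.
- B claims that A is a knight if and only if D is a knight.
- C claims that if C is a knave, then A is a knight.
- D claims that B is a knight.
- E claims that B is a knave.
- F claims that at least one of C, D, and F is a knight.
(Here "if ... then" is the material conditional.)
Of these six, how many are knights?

4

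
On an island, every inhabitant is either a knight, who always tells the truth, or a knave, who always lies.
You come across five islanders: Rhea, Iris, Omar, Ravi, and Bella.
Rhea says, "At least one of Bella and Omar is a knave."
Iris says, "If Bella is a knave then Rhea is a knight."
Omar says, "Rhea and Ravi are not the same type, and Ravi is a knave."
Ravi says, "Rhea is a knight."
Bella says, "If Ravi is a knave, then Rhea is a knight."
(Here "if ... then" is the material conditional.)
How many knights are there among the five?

The unique consistent assignment is Rhea=knight, Iris=knight, Omar=knave, Ravi=knight, Bella=knight.
That has 4 knights.

4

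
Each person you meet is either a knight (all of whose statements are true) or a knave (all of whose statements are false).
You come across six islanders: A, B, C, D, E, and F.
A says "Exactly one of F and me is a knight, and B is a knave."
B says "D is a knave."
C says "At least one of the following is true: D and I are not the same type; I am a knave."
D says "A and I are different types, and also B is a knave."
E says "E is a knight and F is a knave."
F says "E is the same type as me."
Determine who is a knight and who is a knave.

A is a knave, B is a knight, C is a knight, D is a knave, E is a knight, and F is a knave.

A is a knave, and the claim "exactly one of F and me is a knight, and B is a knave" is indeed false.
B is a knight, so "D is a knave" must be true — and it is.
C is a knight, so "at least one of the following is true: D and I are not the same type; I am a knave" must be true — and it is.
Since D is a knave, "A and I are different types, and also B is a knave" needs to be false, which holds.
E is a knight; "E is a knight and F is a knave" is true, as required.
As a knave, F's statement "E is the same type as me" should be false; it is.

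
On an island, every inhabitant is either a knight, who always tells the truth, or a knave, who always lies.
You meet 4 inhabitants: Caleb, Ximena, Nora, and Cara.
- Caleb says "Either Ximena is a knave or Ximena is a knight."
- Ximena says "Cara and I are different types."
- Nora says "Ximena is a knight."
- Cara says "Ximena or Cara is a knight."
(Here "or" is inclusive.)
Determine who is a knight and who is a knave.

Caleb is a knight; "either Ximena is a knave or Ximena is a knight" is True, as required.
Ximena is a knave; "Cara and I are different types" is False, as required.
Nora (knave): "Ximena is a knight" — False. ✓
Cara is a knave; "Ximena or Cara is a knight" is False, as required.

Caleb is a knight, Ximena is a knave, Nora is a knave, and Cara is a knave.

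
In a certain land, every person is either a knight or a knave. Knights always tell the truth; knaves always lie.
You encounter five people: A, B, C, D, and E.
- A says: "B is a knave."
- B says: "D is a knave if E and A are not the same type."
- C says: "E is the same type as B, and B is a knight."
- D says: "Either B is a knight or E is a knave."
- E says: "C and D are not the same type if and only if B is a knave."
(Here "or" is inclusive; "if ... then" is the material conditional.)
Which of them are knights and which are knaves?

Knights: B and D. Knaves: A, C, and E.

A is a knave, and the claim "B is a knave" is indeed False.
B (knight): "D is a knave if E and A are not the same type" — true. ✓
C (knave): "E is the same type as B, and B is a knight" — False. ✓
D (knight): "either B is a knight or E is a knave" — true. ✓
E is a knave, and the claim "C and D are not the same type if and only if B is a knave" is indeed False.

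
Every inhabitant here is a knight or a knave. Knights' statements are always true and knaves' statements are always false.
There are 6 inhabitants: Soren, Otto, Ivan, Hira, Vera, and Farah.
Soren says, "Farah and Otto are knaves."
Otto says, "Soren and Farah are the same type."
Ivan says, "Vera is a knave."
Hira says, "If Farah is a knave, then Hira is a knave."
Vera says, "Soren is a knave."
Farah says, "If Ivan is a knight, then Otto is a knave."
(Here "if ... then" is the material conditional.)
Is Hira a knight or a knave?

Hira is a knight.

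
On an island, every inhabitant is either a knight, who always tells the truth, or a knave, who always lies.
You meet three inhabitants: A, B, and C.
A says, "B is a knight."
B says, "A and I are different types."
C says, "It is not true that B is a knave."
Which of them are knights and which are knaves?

A is a knave, and the claim "B is a knight" is indeed False.
Since B is a knave, "A and I are different types" needs to be False, which holds.
C is a knave, so "it is not true that B is a knave" must be False — and it is.

A is a knave, B is a knave, and C is a knave.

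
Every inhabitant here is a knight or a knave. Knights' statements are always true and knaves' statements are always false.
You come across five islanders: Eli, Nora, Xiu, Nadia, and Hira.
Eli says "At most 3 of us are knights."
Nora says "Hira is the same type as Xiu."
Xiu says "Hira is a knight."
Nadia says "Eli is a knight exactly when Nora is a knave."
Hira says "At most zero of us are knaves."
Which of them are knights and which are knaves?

As a knight, Eli's statement "at most 3 of us are knights" should be true; it is.
Nora (knight): "Hira is the same type as Xiu" — true. ✓
Xiu (knave): "Hira is a knight" — false. ✓
Since Nadia is a knave, "Eli is a knight exactly when Nora is a knave" needs to be false, which holds.
Hira is a knave, and the claim "at most zero of us are knaves" is indeed false.

Knights: Eli and Nora. Knaves: Xiu, Nadia, and Hira.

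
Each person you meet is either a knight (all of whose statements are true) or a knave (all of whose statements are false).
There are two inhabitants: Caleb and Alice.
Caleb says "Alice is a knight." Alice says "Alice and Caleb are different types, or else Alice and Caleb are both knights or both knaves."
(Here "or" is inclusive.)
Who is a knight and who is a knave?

Suppose Caleb is a knave. Then Caleb's statement "Alice is a knight" would have to be false. Checking the 2 ways to assign the others, none is consistent with every speaker.
(For instance, with Alice=knight, Caleb's claim "Alice is a knight" comes out true where it would need to be false.)
So Caleb must be a knight, making "Alice is a knight" true. Taking Caleb=knight, Alice=knight, each remaining statement checks out:
  Alice (knight): "Alice and Caleb are different types, or else Alice and Caleb are both knights or both knaves" — true. ✓
This is the unique consistent assignment.

Caleb is a knight and Alice is a knight.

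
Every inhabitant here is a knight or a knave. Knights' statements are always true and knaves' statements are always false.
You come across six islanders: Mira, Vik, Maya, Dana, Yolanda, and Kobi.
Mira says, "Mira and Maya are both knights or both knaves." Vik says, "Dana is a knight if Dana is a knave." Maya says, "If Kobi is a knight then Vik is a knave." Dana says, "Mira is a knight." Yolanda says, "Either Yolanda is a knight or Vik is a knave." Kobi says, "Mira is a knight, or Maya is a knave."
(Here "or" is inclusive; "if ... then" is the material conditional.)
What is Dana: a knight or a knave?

Consistent assignments: {Mira=knave, Vik=knave, Maya=knight, Dana=knave, Yolanda=knight, Kobi=knave}
In every consistent assignment, Dana is a knave.

Dana is a knave.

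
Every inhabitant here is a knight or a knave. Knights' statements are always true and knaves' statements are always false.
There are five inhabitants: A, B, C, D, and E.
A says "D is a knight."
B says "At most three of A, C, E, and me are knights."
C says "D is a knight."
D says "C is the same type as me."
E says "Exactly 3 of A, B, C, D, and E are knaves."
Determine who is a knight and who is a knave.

A is a knight, B is a knight, C is a knight, D is a knight, and E is a knave.

Suppose A is a knave. Then A's statement "D is a knight" would have to be false. Checking the 16 ways to assign the others, none is consistent with every speaker.
(For instance, with B=knight, C=knight, D=knight, E=knave, A's claim "D is a knight" comes out true where it would need to be false.)
So A must be a knight, making "D is a knight" true. Taking A=knight, B=knight, C=knight, D=knight, E=knave, each remaining statement checks out:
  B (knight): "at most three of A, C, E, and me are knights" — true. ✓
  C (knight): "D is a knight" — true. ✓
  D (knight): "C is the same type as me" — true. ✓
  E (knave): "exactly 3 of A, B, C, D, and E are knaves" — false. ✓
This is the unique consistent assignment.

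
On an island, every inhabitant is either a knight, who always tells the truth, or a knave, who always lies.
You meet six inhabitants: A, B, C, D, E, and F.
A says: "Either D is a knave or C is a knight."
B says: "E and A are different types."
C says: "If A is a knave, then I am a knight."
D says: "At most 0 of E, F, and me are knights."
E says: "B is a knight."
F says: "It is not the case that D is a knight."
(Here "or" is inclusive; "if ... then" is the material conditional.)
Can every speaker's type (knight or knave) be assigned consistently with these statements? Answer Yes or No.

No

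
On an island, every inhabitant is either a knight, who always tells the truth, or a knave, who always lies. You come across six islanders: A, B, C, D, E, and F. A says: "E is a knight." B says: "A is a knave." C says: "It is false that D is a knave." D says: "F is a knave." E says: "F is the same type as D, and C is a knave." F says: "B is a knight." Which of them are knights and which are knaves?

A is a knave; "E is a knight" is false, as required.
B is a knight; "A is a knave" is True, as required.
C is a knave, and the claim "it is false that D is a knave" is indeed false.
Since D is a knave, "F is a knave" needs to be false, which holds.
E is a knave; "F is the same type as D, and C is a knave" is false, as required.
F (knight): "B is a knight" — True. ✓

Knights: B and F. Knaves: A, C, D, and E.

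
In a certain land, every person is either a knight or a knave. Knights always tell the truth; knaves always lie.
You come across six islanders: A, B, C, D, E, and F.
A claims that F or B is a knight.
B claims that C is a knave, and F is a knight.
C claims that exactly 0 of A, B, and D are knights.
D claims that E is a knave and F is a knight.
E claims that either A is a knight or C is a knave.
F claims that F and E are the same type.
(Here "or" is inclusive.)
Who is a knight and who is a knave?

A is a knight, B is a knight, C is a knave, D is a knave, E is a knight, and F is a knight.

A is a knight, so "F or B is a knight" must be true — and it is.
B is a knight; "C is a knave, and F is a knight" is true, as required.
Since C is a knave, "exactly 0 of A, B, and D are knights" needs to be false, which holds.
As a knave, D's statement "E is a knave and F is a knight" should be false; it is.
E is a knight, so "either A is a knight or C is a knave" must be true — and it is.
F (knight): "F and E are the same type" — true. ✓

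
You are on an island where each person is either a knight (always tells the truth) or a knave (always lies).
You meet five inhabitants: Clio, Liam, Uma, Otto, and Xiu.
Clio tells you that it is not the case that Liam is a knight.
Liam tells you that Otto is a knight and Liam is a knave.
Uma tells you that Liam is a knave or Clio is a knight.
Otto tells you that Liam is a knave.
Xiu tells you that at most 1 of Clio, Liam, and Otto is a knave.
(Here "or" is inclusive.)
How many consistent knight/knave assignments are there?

0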